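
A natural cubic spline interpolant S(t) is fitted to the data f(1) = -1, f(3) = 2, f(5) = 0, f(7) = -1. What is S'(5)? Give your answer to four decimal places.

-1.1000

Let σ_i = S''(x_i). Step sizes h_i = 2, 2, 2; slopes of the chords Δ_i = (y_(i+1) - y_i)/h_i = 3/2, -1, -1/2.
  2·σ_0 + 8·σ_1 + 2·σ_2 = 6(Δ_1 - Δ_0) = -15
  2·σ_1 + 8·σ_2 + 2·σ_3 = 6(Δ_2 - Δ_1) = 3
Natural end conditions: σ_0 = σ_3 = 0.
Solving the tridiagonal system: σ_0 = 0, σ_1 = -21/10, σ_2 = 9/10, σ_3 = 0.
On [5, 7], S'(t) = b_2 + 2c_2·(t - 5) + 3d_2·(t - 5)² with b_2 = Δ_2 - h_2(2σ_2 + σ_3)/6 = -11/10, c_2 = σ_2/2 = 9/20, d_2 = (σ_3 - σ_2)/(6h_2) = -3/40. So S'(5) = -11/10.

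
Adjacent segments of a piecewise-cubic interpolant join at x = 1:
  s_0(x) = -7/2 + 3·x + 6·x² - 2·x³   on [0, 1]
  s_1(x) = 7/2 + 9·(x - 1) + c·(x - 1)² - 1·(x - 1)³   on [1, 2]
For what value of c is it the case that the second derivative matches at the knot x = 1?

0

s_0''(x) = 12 - 12·x, so s_0''(1) = 0. On the right, s_1''(1) = 2c, so c = 0.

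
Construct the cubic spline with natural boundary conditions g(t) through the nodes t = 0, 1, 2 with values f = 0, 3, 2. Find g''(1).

Write M_i for g''(x_i). With h_i = 1, 1 and divided differences Δ_i = 3, -1, the continuity of g' gives the tridiagonal system
  1·M_0 + 4·M_1 + 1·M_2 = 6(Δ_1 - Δ_0) = -24
Natural end conditions: M_0 = M_2 = 0.
Solving the tridiagonal system: M_0 = 0, M_1 = -6, M_2 = 0.

-6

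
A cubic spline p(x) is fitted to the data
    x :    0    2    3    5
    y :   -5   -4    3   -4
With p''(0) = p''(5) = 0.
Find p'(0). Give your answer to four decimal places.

-2.3286

Write M_i for p''(x_i). With h_i = 2, 1, 2 and divided differences Δ_i = 1/2, 7, -7/2, the continuity of p' gives the tridiagonal system
  2·M_0 + 6·M_1 + 1·M_2 = 6(Δ_1 - Δ_0) = 39
  1·M_1 + 6·M_2 + 2·M_3 = 6(Δ_2 - Δ_1) = -63
Natural end conditions: M_0 = M_3 = 0.
Hence M_0 = 0, M_1 = 297/35, M_2 = -417/35, M_3 = 0.
On [0, 2], p'(x) = b_0 + 2c_0·x + 3d_0·x² with b_0 = Δ_0 - h_0(2M_0 + M_1)/6 = -163/70, c_0 = M_0/2 = 0, d_0 = (M_1 - M_0)/(6h_0) = 99/140. So p'(0) = -163/70.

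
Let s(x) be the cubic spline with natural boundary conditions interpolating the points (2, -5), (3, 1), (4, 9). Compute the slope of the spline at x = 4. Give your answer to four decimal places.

8.5000

Put M_i = s'' at the i-th knot. Here h = (1, 1) and Δ = (6, 8), so the interior equations h_(i-1)·M_(i-1) + 2(h_(i-1)+h_i)·M_i + h_i·M_(i+1) = 6(Δ_i − Δ_(i-1)) read
  1·M_0 + 4·M_1 + 1·M_2 = 6(Δ_1 - Δ_0) = 12
Natural end conditions: M_0 = M_2 = 0.
Hence M_0 = 0, M_1 = 3, M_2 = 0.
On [3, 4], s'(x) = b_1 + 2c_1·(x - 3) + 3d_1·(x - 3)² with b_1 = Δ_1 - h_1(2M_1 + M_2)/6 = 7, c_1 = M_1/2 = 3/2, d_1 = (M_2 - M_1)/(6h_1) = -1/2. So s'(4) = 17/2.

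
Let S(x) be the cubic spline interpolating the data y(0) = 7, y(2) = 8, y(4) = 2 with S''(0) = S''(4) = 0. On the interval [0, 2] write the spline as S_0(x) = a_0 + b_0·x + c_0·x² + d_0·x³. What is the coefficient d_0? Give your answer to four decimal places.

Write m_i for S''(x_i). With h_i = 2, 2 and divided differences Δ_i = 1/2, -3, the continuity of S' gives the tridiagonal system
  2·m_0 + 8·m_1 + 2·m_2 = 6(Δ_1 - Δ_0) = -21
Natural end conditions: m_0 = m_2 = 0.
Solving the tridiagonal system: m_0 = 0, m_1 = -21/8, m_2 = 0.
On [0, 2], with S_0(x) = a_0 + b_0·x + c_0·x² + d_0·x³: c_0 = m_0/2 = 0, d_0 = (m_1 - m_0)/(6h_0) = -7/32, b_0 = Δ_0 - h_0(2m_0 + m_1)/6 = 11/8.

-0.2188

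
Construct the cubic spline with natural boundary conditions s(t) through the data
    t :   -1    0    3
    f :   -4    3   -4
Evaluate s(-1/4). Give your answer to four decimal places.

Let M_i = s''(x_i). Step sizes h_i = 1, 3; slopes of the chords Δ_i = (y_(i+1) - y_i)/h_i = 7, -7/3.
  1·M_0 + 8·M_1 + 3·M_2 = 6(Δ_1 - Δ_0) = -56
Natural end conditions: M_0 = M_2 = 0.
Forward elimination and back-substitution give M_0 = 0, M_1 = -7, M_2 = 0.
On [-1, 0], s(t) = -4 + 49/6·(t + 1) + 0·(t + 1)² - 7/6·(t + 1)³.
With (t + 1) = 3/4: s(-1/4) = 209/128.

1.6328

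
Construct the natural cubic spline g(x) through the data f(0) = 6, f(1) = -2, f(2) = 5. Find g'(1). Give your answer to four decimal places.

Write m_i for g''(x_i). With h_i = 1, 1 and divided differences Δ_i = -8, 7, the continuity of g' gives the tridiagonal system
  1·m_0 + 4·m_1 + 1·m_2 = 6(Δ_1 - Δ_0) = 90
Natural end conditions: m_0 = m_2 = 0.
Solving the tridiagonal system: m_0 = 0, m_1 = 45/2, m_2 = 0.
On [1, 2], g'(x) = b_1 + 2c_1·(x - 1) + 3d_1·(x - 1)² with b_1 = Δ_1 - h_1(2m_1 + m_2)/6 = -1/2, c_1 = m_1/2 = 45/4, d_1 = (m_2 - m_1)/(6h_1) = -15/4. So g'(1) = -1/2.

-0.5000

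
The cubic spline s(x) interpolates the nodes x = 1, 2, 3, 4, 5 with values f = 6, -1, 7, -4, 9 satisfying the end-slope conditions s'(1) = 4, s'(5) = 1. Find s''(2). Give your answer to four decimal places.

51.8571

Put m_i = s'' at the i-th knot. Here h = (1, 1, 1, 1) and Δ = (-7, 8, -11, 13), so the interior equations h_(i-1)·m_(i-1) + 2(h_(i-1)+h_i)·m_i + h_i·m_(i+1) = 6(Δ_i − Δ_(i-1)) read
  1·m_0 + 4·m_1 + 1·m_2 = 6(Δ_1 - Δ_0) = 90
  1·m_1 + 4·m_2 + 1·m_3 = 6(Δ_2 - Δ_1) = -114
  1·m_2 + 4·m_3 + 1·m_4 = 6(Δ_3 - Δ_2) = 144
Clamped end conditions give two more equations: 2h_0·m_0 + h_0·m_1 = 6(Δ_0 - s'(1)) = -66 and h_3·m_3 + 2h_3·m_4 = 6(s'(5) - Δ_3) = -72.
Solving the tridiagonal system: m_0 = -825/14, m_1 = 363/7, m_2 = -117/2, m_3 = 477/7, m_4 = -981/14.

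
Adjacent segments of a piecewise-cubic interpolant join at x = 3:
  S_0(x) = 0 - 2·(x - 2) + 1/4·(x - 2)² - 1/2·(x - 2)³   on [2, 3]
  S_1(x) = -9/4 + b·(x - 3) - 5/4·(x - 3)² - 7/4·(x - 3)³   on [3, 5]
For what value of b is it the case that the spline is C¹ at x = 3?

S_0'(x) = -2 + 1/2·(x - 2) - 3/2·(x - 2)², so S_0'(3) = -3. On the right, S_1'(3) = b, so b = -3.

-3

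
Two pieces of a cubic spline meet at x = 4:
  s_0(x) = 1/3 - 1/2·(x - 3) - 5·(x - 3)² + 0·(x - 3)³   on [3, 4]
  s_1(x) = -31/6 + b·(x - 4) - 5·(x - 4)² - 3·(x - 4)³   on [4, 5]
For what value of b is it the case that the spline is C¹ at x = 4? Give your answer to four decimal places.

s_0'(x) = -1/2 - 10·(x - 3) + 0·(x - 3)², so s_0'(4) = -21/2. On the right, s_1'(4) = b, so b = -21/2.

-10.5000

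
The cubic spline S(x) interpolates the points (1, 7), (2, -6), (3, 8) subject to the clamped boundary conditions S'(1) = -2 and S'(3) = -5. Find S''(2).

Put m_i = S'' at the i-th knot. Here h = (1, 1) and Δ = (-13, 14), so the interior equations h_(i-1)·m_(i-1) + 2(h_(i-1)+h_i)·m_i + h_i·m_(i+1) = 6(Δ_i − Δ_(i-1)) read
  1·m_0 + 4·m_1 + 1·m_2 = 6(Δ_1 - Δ_0) = 162
Clamped end conditions give two more equations: 2h_0·m_0 + h_0·m_1 = 6(Δ_0 - S'(1)) = -66 and h_1·m_1 + 2h_1·m_2 = 6(S'(3) - Δ_1) = -114.
Solving the tridiagonal system: m_0 = -75, m_1 = 84, m_2 = -99.

84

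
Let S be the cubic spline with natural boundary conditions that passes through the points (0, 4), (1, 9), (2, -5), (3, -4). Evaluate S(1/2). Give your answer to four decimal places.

8.7750

With M_i denoting the second derivative at x_i, h_i = 1, 1, 1, and Δ_i = (y_(i+1) − y_i)/h_i = 5, -14, 1:
  1·M_0 + 4·M_1 + 1·M_2 = 6(Δ_1 - Δ_0) = -114
  1·M_1 + 4·M_2 + 1·M_3 = 6(Δ_2 - Δ_1) = 90
Natural end conditions: M_0 = M_3 = 0.
Solving the tridiagonal system: M_0 = 0, M_1 = -182/5, M_2 = 158/5, M_3 = 0.
On [0, 1], S(x) = 4 + 166/15·x + 0·x² - 91/15·x³.
With x = 1/2: S(1/2) = 351/40.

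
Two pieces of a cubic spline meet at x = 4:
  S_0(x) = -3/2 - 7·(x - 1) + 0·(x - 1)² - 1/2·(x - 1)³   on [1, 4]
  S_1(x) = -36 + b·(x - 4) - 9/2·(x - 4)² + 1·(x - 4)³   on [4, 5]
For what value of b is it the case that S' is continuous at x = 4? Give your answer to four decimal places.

-20.5000

S_0'(x) = -7 + 0·(x - 1) - 3/2·(x - 1)², so S_0'(4) = -41/2. On the right, S_1'(4) = b, so b = -41/2.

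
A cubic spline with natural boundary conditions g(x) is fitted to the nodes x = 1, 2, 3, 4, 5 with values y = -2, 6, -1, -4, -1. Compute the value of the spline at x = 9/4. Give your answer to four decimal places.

5.2084

Let M_i = g''(x_i). Step sizes h_i = 1, 1, 1, 1; slopes of the chords Δ_i = (y_(i+1) - y_i)/h_i = 8, -7, -3, 3.
  1·M_0 + 4·M_1 + 1·M_2 = 6(Δ_1 - Δ_0) = -90
  1·M_1 + 4·M_2 + 1·M_3 = 6(Δ_2 - Δ_1) = 24
  1·M_2 + 4·M_3 + 1·M_4 = 6(Δ_3 - Δ_2) = 36
Natural end conditions: M_0 = M_4 = 0.
Solving: M_0 = 0, M_1 = -705/28, M_2 = 75/7, M_3 = 177/28, M_4 = 0.
On [2, 3], g(x) = 6 - 11/28·(x - 2) - 705/56·(x - 2)² + 335/56·(x - 2)³.
With (x - 2) = 1/4: g(9/4) = 18667/3584.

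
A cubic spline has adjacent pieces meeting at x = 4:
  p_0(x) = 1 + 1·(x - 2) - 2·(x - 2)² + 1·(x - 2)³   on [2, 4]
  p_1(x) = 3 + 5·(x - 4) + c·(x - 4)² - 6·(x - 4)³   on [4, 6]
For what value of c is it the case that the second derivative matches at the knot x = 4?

p_0''(x) = -4 + 6·(x - 2), so p_0''(4) = 8. On the right, p_1''(4) = 2c, so c = 4.

4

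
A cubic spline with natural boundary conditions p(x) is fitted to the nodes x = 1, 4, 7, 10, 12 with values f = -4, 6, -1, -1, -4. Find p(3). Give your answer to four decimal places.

4.5789

Put M_i = p'' at the i-th knot. Here h = (3, 3, 3, 2) and Δ = (10/3, -7/3, 0, -3/2), so the interior equations h_(i-1)·M_(i-1) + 2(h_(i-1)+h_i)·M_i + h_i·M_(i+1) = 6(Δ_i − Δ_(i-1)) read
  3·M_0 + 12·M_1 + 3·M_2 = 6(Δ_1 - Δ_0) = -34
  3·M_1 + 12·M_2 + 3·M_3 = 6(Δ_2 - Δ_1) = 14
  3·M_2 + 10·M_3 + 2·M_4 = 6(Δ_3 - Δ_2) = -9
Natural end conditions: M_0 = M_4 = 0.
Solving the tridiagonal system: M_0 = 0, M_1 = -475/138, M_2 = 56/23, M_3 = -75/46, M_4 = 0.
On [1, 4], p(x) = -4 + 465/92·(x - 1) + 0·(x - 1)² - 475/2484·(x - 1)³.
With (x - 1) = 2: p(3) = 5687/1242.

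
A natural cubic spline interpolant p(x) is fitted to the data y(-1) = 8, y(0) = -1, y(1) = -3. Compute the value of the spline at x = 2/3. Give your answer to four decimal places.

With M_i denoting the second derivative at x_i, h_i = 1, 1, and Δ_i = (y_(i+1) − y_i)/h_i = -9, -2:
  1·M_0 + 4·M_1 + 1·M_2 = 6(Δ_1 - Δ_0) = 42
Natural end conditions: M_0 = M_2 = 0.
Forward elimination and back-substitution give M_0 = 0, M_1 = 21/2, M_2 = 0.
On [0, 1], p(x) = -1 - 11/2·x + 21/4·x² - 7/4·x³.
With x = 2/3: p(2/3) = -77/27.

-2.8519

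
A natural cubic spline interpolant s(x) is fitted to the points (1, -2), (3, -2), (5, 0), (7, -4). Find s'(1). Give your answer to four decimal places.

-0.4667

Write m_i for s''(x_i). With h_i = 2, 2, 2 and divided differences Δ_i = 0, 1, -2, the continuity of s' gives the tridiagonal system
  2·m_0 + 8·m_1 + 2·m_2 = 6(Δ_1 - Δ_0) = 6
  2·m_1 + 8·m_2 + 2·m_3 = 6(Δ_2 - Δ_1) = -18
Natural end conditions: m_0 = m_3 = 0.
Forward elimination and back-substitution give m_0 = 0, m_1 = 7/5, m_2 = -13/5, m_3 = 0.
On [1, 3], s'(x) = b_0 + 2c_0·(x - 1) + 3d_0·(x - 1)² with b_0 = Δ_0 - h_0(2m_0 + m_1)/6 = -7/15, c_0 = m_0/2 = 0, d_0 = (m_1 - m_0)/(6h_0) = 7/60. So s'(1) = -7/15.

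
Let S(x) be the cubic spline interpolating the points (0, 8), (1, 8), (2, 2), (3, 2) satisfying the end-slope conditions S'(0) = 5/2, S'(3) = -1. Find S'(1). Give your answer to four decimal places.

-4.3333

Let σ_i = S''(x_i). Step sizes h_i = 1, 1, 1; slopes of the chords Δ_i = (y_(i+1) - y_i)/h_i = 0, -6, 0.
  1·σ_0 + 4·σ_1 + 1·σ_2 = 6(Δ_1 - Δ_0) = -36
  1·σ_1 + 4·σ_2 + 1·σ_3 = 6(Δ_2 - Δ_1) = 36
Clamped end conditions give two more equations: 2h_0·σ_0 + h_0·σ_1 = 6(Δ_0 - S'(0)) = -15 and h_2·σ_2 + 2h_2·σ_3 = 6(S'(3) - Δ_2) = -6.
Solving the tridiagonal system: σ_0 = -4/3, σ_1 = -37/3, σ_2 = 44/3, σ_3 = -31/3.
On [1, 2], S'(x) = b_1 + 2c_1·(x - 1) + 3d_1·(x - 1)² with b_1 = Δ_1 - h_1(2σ_1 + σ_2)/6 = -13/3, c_1 = σ_1/2 = -37/6, d_1 = (σ_2 - σ_1)/(6h_1) = 9/2. So S'(1) = -13/3.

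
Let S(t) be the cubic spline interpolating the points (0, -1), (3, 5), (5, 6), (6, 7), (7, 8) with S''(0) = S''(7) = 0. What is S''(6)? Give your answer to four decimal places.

Write m_i for S''(x_i). With h_i = 3, 2, 1, 1 and divided differences Δ_i = 2, 1/2, 1, 1, the continuity of S' gives the tridiagonal system
  3·m_0 + 10·m_1 + 2·m_2 = 6(Δ_1 - Δ_0) = -9
  2·m_1 + 6·m_2 + 1·m_3 = 6(Δ_2 - Δ_1) = 3
  1·m_2 + 4·m_3 + 1·m_4 = 6(Δ_3 - Δ_2) = 0
Natural end conditions: m_0 = m_4 = 0.
Solving the tridiagonal system: m_0 = 0, m_1 = -231/214, m_2 = 96/107, m_3 = -24/107, m_4 = 0.

-0.2243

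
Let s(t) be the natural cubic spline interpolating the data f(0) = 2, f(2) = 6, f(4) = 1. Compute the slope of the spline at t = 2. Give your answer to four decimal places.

Write M_i for s''(x_i). With h_i = 2, 2 and divided differences Δ_i = 2, -5/2, the continuity of s' gives the tridiagonal system
  2·M_0 + 8·M_1 + 2·M_2 = 6(Δ_1 - Δ_0) = -27
Natural end conditions: M_0 = M_2 = 0.
Forward elimination and back-substitution give M_0 = 0, M_1 = -27/8, M_2 = 0.
On [2, 4], s'(t) = b_1 + 2c_1·(t - 2) + 3d_1·(t - 2)² with b_1 = Δ_1 - h_1(2M_1 + M_2)/6 = -1/4, c_1 = M_1/2 = -27/16, d_1 = (M_2 - M_1)/(6h_1) = 9/32. So s'(2) = -1/4.

-0.2500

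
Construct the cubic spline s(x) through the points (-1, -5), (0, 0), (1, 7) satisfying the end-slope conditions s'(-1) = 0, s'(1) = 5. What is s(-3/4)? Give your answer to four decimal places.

Put M_i = s'' at the i-th knot. Here h = (1, 1) and Δ = (5, 7), so the interior equations h_(i-1)·M_(i-1) + 2(h_(i-1)+h_i)·M_i + h_i·M_(i+1) = 6(Δ_i − Δ_(i-1)) read
  1·M_0 + 4·M_1 + 1·M_2 = 6(Δ_1 - Δ_0) = 12
Clamped end conditions give two more equations: 2h_0·M_0 + h_0·M_1 = 6(Δ_0 - s'(-1)) = 30 and h_1·M_1 + 2h_1·M_2 = 6(s'(1) - Δ_1) = -12.
Hence M_0 = 29/2, M_1 = 1, M_2 = -13/2.
On [-1, 0], s(x) = -5 + 0·(x + 1) + 29/4·(x + 1)² - 9/4·(x + 1)³.
With (x + 1) = 1/4: s(-3/4) = -1173/256.

-4.5820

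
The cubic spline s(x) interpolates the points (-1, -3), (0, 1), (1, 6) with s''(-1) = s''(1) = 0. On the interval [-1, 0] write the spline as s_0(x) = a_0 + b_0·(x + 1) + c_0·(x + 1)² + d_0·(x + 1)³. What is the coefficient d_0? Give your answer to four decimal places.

0.2500

Write m_i for s''(x_i). With h_i = 1, 1 and divided differences Δ_i = 4, 5, the continuity of s' gives the tridiagonal system
  1·m_0 + 4·m_1 + 1·m_2 = 6(Δ_1 - Δ_0) = 6
Natural end conditions: m_0 = m_2 = 0.
Solving the tridiagonal system: m_0 = 0, m_1 = 3/2, m_2 = 0.
On [-1, 0], with s_0(x) = a_0 + b_0·(x + 1) + c_0·(x + 1)² + d_0·(x + 1)³: c_0 = m_0/2 = 0, d_0 = (m_1 - m_0)/(6h_0) = 1/4, b_0 = Δ_0 - h_0(2m_0 + m_1)/6 = 15/4.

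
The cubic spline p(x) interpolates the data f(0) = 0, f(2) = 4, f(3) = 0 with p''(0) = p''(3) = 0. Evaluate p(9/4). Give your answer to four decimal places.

3.3281

With m_i denoting the second derivative at x_i, h_i = 2, 1, and Δ_i = (y_(i+1) − y_i)/h_i = 2, -4:
  2·m_0 + 6·m_1 + 1·m_2 = 6(Δ_1 - Δ_0) = -36
Natural end conditions: m_0 = m_2 = 0.
Solving: m_0 = 0, m_1 = -6, m_2 = 0.
On [2, 3], p(x) = 4 - 2·(x - 2) - 3·(x - 2)² + 1·(x - 2)³.
With (x - 2) = 1/4: p(9/4) = 213/64.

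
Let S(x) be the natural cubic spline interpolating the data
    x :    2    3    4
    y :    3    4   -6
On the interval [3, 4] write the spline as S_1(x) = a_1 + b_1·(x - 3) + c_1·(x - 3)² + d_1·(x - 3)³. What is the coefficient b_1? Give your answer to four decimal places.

Put M_i = S'' at the i-th knot. Here h = (1, 1) and Δ = (1, -10), so the interior equations h_(i-1)·M_(i-1) + 2(h_(i-1)+h_i)·M_i + h_i·M_(i+1) = 6(Δ_i − Δ_(i-1)) read
  1·M_0 + 4·M_1 + 1·M_2 = 6(Δ_1 - Δ_0) = -66
Natural end conditions: M_0 = M_2 = 0.
Hence M_0 = 0, M_1 = -33/2, M_2 = 0.
On [3, 4], with S_1(x) = a_1 + b_1·(x - 3) + c_1·(x - 3)² + d_1·(x - 3)³: c_1 = M_1/2 = -33/4, d_1 = (M_2 - M_1)/(6h_1) = 11/4, b_1 = Δ_1 - h_1(2M_1 + M_2)/6 = -9/2.

-4.5000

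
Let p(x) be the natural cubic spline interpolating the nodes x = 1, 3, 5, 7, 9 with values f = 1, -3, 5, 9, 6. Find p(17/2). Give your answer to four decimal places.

Write m_i for p''(x_i). With h_i = 2, 2, 2, 2 and divided differences Δ_i = -2, 4, 2, -3/2, the continuity of p' gives the tridiagonal system
  2·m_0 + 8·m_1 + 2·m_2 = 6(Δ_1 - Δ_0) = 36
  2·m_1 + 8·m_2 + 2·m_3 = 6(Δ_2 - Δ_1) = -12
  2·m_2 + 8·m_3 + 2·m_4 = 6(Δ_3 - Δ_2) = -21
Natural end conditions: m_0 = m_4 = 0.
Hence m_0 = 0, m_1 = 81/16, m_2 = -9/4, m_3 = -33/16, m_4 = 0.
On [7, 9], p(x) = 9 - 1/8·(x - 7) - 33/32·(x - 7)² + 11/64·(x - 7)³.
With (x - 7) = 3/2: p(17/2) = 3621/512.

7.0723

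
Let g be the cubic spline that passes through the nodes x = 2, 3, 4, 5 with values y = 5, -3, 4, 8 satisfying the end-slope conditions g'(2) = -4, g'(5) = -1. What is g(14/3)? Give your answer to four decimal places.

Write σ_i for g''(x_i). With h_i = 1, 1, 1 and divided differences Δ_i = -8, 7, 4, the continuity of g' gives the tridiagonal system
  1·σ_0 + 4·σ_1 + 1·σ_2 = 6(Δ_1 - Δ_0) = 90
  1·σ_1 + 4·σ_2 + 1·σ_3 = 6(Δ_2 - Δ_1) = -18
Clamped end conditions give two more equations: 2h_0·σ_0 + h_0·σ_1 = 6(Δ_0 - g'(2)) = -24 and h_2·σ_2 + 2h_2·σ_3 = 6(g'(5) - Δ_2) = -30.
Forward elimination and back-substitution give σ_0 = -28, σ_1 = 32, σ_2 = -10, σ_3 = -10.
On [4, 5], g(x) = 4 + 9·(x - 4) - 5·(x - 4)² + 0·(x - 4)³.
With (x - 4) = 2/3: g(14/3) = 70/9.

7.7778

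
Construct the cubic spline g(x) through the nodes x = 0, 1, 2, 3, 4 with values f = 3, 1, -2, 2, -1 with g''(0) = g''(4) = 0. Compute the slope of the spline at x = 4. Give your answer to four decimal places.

Write m_i for g''(x_i). With h_i = 1, 1, 1, 1 and divided differences Δ_i = -2, -3, 4, -3, the continuity of g' gives the tridiagonal system
  1·m_0 + 4·m_1 + 1·m_2 = 6(Δ_1 - Δ_0) = -6
  1·m_1 + 4·m_2 + 1·m_3 = 6(Δ_2 - Δ_1) = 42
  1·m_2 + 4·m_3 + 1·m_4 = 6(Δ_3 - Δ_2) = -42
Natural end conditions: m_0 = m_4 = 0.
Hence m_0 = 0, m_1 = -75/14, m_2 = 108/7, m_3 = -201/14, m_4 = 0.
On [3, 4], g'(x) = b_3 + 2c_3·(x - 3) + 3d_3·(x - 3)² with b_3 = Δ_3 - h_3(2m_3 + m_4)/6 = 25/14, c_3 = m_3/2 = -201/28, d_3 = (m_4 - m_3)/(6h_3) = 67/28. So g'(4) = -151/28.

-5.3929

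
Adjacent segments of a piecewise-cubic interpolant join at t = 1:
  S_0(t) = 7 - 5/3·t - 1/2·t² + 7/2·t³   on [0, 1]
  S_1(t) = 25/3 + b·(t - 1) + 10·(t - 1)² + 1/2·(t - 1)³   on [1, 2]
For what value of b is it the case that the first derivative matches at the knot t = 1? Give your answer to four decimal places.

7.8333

S_0'(t) = -5/3 - 1·t + 21/2·t², so S_0'(1) = 47/6. On the right, S_1'(1) = b, so b = 47/6.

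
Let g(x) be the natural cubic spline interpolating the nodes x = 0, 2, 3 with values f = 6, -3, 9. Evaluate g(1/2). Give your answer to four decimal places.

Write M_i for g''(x_i). With h_i = 2, 1 and divided differences Δ_i = -9/2, 12, the continuity of g' gives the tridiagonal system
  2·M_0 + 6·M_1 + 1·M_2 = 6(Δ_1 - Δ_0) = 99
Natural end conditions: M_0 = M_2 = 0.
Forward elimination and back-substitution give M_0 = 0, M_1 = 33/2, M_2 = 0.
On [0, 2], g(x) = 6 - 10·x + 0·x² + 11/8·x³.
With x = 1/2: g(1/2) = 75/64.

1.1719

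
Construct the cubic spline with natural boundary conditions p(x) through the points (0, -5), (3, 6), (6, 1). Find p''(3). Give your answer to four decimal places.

Write σ_i for p''(x_i). With h_i = 3, 3 and divided differences Δ_i = 11/3, -5/3, the continuity of p' gives the tridiagonal system
  3·σ_0 + 12·σ_1 + 3·σ_2 = 6(Δ_1 - Δ_0) = -32
Natural end conditions: σ_0 = σ_2 = 0.
Solving: σ_0 = 0, σ_1 = -8/3, σ_2 = 0.

-2.6667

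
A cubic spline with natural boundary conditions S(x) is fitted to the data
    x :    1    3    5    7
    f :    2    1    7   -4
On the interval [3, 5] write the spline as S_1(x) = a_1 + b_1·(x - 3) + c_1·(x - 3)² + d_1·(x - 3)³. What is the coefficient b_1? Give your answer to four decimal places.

2.5000

Let M_i = S''(x_i). Step sizes h_i = 2, 2, 2; slopes of the chords Δ_i = (y_(i+1) - y_i)/h_i = -1/2, 3, -11/2.
  2·M_0 + 8·M_1 + 2·M_2 = 6(Δ_1 - Δ_0) = 21
  2·M_1 + 8·M_2 + 2·M_3 = 6(Δ_2 - Δ_1) = -51
Natural end conditions: M_0 = M_3 = 0.
Hence M_0 = 0, M_1 = 9/2, M_2 = -15/2, M_3 = 0.
On [3, 5], with S_1(x) = a_1 + b_1·(x - 3) + c_1·(x - 3)² + d_1·(x - 3)³: c_1 = M_1/2 = 9/4, d_1 = (M_2 - M_1)/(6h_1) = -1, b_1 = Δ_1 - h_1(2M_1 + M_2)/6 = 5/2.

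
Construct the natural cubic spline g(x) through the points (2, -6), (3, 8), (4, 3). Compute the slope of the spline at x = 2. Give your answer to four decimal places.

18.7500

Write M_i for g''(x_i). With h_i = 1, 1 and divided differences Δ_i = 14, -5, the continuity of g' gives the tridiagonal system
  1·M_0 + 4·M_1 + 1·M_2 = 6(Δ_1 - Δ_0) = -114
Natural end conditions: M_0 = M_2 = 0.
Solving: M_0 = 0, M_1 = -57/2, M_2 = 0.
On [2, 3], g'(x) = b_0 + 2c_0·(x - 2) + 3d_0·(x - 2)² with b_0 = Δ_0 - h_0(2M_0 + M_1)/6 = 75/4, c_0 = M_0/2 = 0, d_0 = (M_1 - M_0)/(6h_0) = -19/4. So g'(2) = 75/4.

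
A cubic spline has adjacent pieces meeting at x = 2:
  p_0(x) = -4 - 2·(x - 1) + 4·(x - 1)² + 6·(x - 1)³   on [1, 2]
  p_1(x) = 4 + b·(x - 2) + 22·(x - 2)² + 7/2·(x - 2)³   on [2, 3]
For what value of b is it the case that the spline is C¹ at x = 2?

24

p_0'(x) = -2 + 8·(x - 1) + 18·(x - 1)², so p_0'(2) = 24. On the right, p_1'(2) = b, so b = 24.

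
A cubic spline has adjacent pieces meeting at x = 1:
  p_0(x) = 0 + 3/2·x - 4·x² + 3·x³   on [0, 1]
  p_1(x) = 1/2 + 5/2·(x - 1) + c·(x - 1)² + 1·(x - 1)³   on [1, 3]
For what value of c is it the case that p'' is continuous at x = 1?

p_0''(x) = -8 + 18·x, so p_0''(1) = 10. On the right, p_1''(1) = 2c, so c = 5.

5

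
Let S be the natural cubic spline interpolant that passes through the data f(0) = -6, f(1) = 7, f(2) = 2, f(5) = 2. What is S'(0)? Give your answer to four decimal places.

17.8065

Put M_i = S'' at the i-th knot. Here h = (1, 1, 3) and Δ = (13, -5, 0), so the interior equations h_(i-1)·M_(i-1) + 2(h_(i-1)+h_i)·M_i + h_i·M_(i+1) = 6(Δ_i − Δ_(i-1)) read
  1·M_0 + 4·M_1 + 1·M_2 = 6(Δ_1 - Δ_0) = -108
  1·M_1 + 8·M_2 + 3·M_3 = 6(Δ_2 - Δ_1) = 30
Natural end conditions: M_0 = M_3 = 0.
Forward elimination and back-substitution give M_0 = 0, M_1 = -894/31, M_2 = 228/31, M_3 = 0.
On [0, 1], S'(x) = b_0 + 2c_0·x + 3d_0·x² with b_0 = Δ_0 - h_0(2M_0 + M_1)/6 = 552/31, c_0 = M_0/2 = 0, d_0 = (M_1 - M_0)/(6h_0) = -149/31. So S'(0) = 552/31.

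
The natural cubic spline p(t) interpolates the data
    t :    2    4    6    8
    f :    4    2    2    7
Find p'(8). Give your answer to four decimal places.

3.1000

Write σ_i for p''(x_i). With h_i = 2, 2, 2 and divided differences Δ_i = -1, 0, 5/2, the continuity of p' gives the tridiagonal system
  2·σ_0 + 8·σ_1 + 2·σ_2 = 6(Δ_1 - Δ_0) = 6
  2·σ_1 + 8·σ_2 + 2·σ_3 = 6(Δ_2 - Δ_1) = 15
Natural end conditions: σ_0 = σ_3 = 0.
Hence σ_0 = 0, σ_1 = 3/10, σ_2 = 9/5, σ_3 = 0.
On [6, 8], p'(t) = b_2 + 2c_2·(t - 6) + 3d_2·(t - 6)² with b_2 = Δ_2 - h_2(2σ_2 + σ_3)/6 = 13/10, c_2 = σ_2/2 = 9/10, d_2 = (σ_3 - σ_2)/(6h_2) = -3/20. So p'(8) = 31/10.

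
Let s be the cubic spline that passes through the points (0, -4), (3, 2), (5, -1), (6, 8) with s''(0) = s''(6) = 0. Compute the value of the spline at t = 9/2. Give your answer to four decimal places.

-2.1719

Put M_i = s'' at the i-th knot. Here h = (3, 2, 1) and Δ = (2, -3/2, 9), so the interior equations h_(i-1)·M_(i-1) + 2(h_(i-1)+h_i)·M_i + h_i·M_(i+1) = 6(Δ_i − Δ_(i-1)) read
  3·M_0 + 10·M_1 + 2·M_2 = 6(Δ_1 - Δ_0) = -21
  2·M_1 + 6·M_2 + 1·M_3 = 6(Δ_2 - Δ_1) = 63
Natural end conditions: M_0 = M_3 = 0.
Hence M_0 = 0, M_1 = -9/2, M_2 = 12, M_3 = 0.
On [3, 5], s(t) = 2 - 5/2·(t - 3) - 9/4·(t - 3)² + 11/8·(t - 3)³.
With (t - 3) = 3/2: s(9/2) = -139/64.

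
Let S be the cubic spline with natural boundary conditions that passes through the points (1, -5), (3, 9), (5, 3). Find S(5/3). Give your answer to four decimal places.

Write M_i for S''(x_i). With h_i = 2, 2 and divided differences Δ_i = 7, -3, the continuity of S' gives the tridiagonal system
  2·M_0 + 8·M_1 + 2·M_2 = 6(Δ_1 - Δ_0) = -60
Natural end conditions: M_0 = M_2 = 0.
Solving the tridiagonal system: M_0 = 0, M_1 = -15/2, M_2 = 0.
On [1, 3], S(t) = -5 + 19/2·(t - 1) + 0·(t - 1)² - 5/8·(t - 1)³.
With (t - 1) = 2/3: S(5/3) = 31/27.

1.1481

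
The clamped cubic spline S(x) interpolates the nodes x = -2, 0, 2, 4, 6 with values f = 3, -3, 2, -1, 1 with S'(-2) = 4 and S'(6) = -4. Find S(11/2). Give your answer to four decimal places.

Write M_i for S''(x_i). With h_i = 2, 2, 2, 2 and divided differences Δ_i = -3, 5/2, -3/2, 1, the continuity of S' gives the tridiagonal system
  2·M_0 + 8·M_1 + 2·M_2 = 6(Δ_1 - Δ_0) = 33
  2·M_1 + 8·M_2 + 2·M_3 = 6(Δ_2 - Δ_1) = -24
  2·M_2 + 8·M_3 + 2·M_4 = 6(Δ_3 - Δ_2) = 15
Clamped end conditions give two more equations: 2h_0·M_0 + h_0·M_1 = 6(Δ_0 - S'(-2)) = -42 and h_3·M_3 + 2h_3·M_4 = 6(S'(6) - Δ_3) = -30.
Forward elimination and back-substitution give M_0 = -215/14, M_1 = 68/7, M_2 = -7, M_3 = 44/7, M_4 = -149/14.
On [4, 6], S(x) = -1 + 5/14·(x - 4) + 22/7·(x - 4)² - 79/56·(x - 4)³.
With (x - 4) = 3/2: S(11/2) = 827/448.

1.8460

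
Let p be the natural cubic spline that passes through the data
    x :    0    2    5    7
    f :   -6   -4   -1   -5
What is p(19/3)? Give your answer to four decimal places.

Write M_i for p''(x_i). With h_i = 2, 3, 2 and divided differences Δ_i = 1, 1, -2, the continuity of p' gives the tridiagonal system
  2·M_0 + 10·M_1 + 3·M_2 = 6(Δ_1 - Δ_0) = 0
  3·M_1 + 10·M_2 + 2·M_3 = 6(Δ_2 - Δ_1) = -18
Natural end conditions: M_0 = M_3 = 0.
Forward elimination and back-substitution give M_0 = 0, M_1 = 54/91, M_2 = -180/91, M_3 = 0.
On [5, 7], p(x) = -1 - 62/91·(x - 5) - 90/91·(x - 5)² + 15/91·(x - 5)³.
With (x - 5) = 4/3: p(19/3) = -2683/819.

-3.2759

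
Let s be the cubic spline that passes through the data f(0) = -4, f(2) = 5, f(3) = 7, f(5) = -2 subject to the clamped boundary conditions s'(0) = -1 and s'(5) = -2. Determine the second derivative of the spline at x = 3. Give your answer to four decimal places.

Let m_i = s''(x_i). Step sizes h_i = 2, 1, 2; slopes of the chords Δ_i = (y_(i+1) - y_i)/h_i = 9/2, 2, -9/2.
  2·m_0 + 6·m_1 + 1·m_2 = 6(Δ_1 - Δ_0) = -15
  1·m_1 + 6·m_2 + 2·m_3 = 6(Δ_2 - Δ_1) = -39
Clamped end conditions give two more equations: 2h_0·m_0 + h_0·m_1 = 6(Δ_0 - s'(0)) = 33 and h_2·m_2 + 2h_2·m_3 = 6(s'(5) - Δ_2) = 15.
Solving: m_0 = 169/16, m_1 = -37/8, m_2 = -67/8, m_3 = 127/16.

-8.3750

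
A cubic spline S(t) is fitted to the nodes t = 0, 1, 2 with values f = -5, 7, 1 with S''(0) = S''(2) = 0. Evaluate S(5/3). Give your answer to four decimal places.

4.3333

Put m_i = S'' at the i-th knot. Here h = (1, 1) and Δ = (12, -6), so the interior equations h_(i-1)·m_(i-1) + 2(h_(i-1)+h_i)·m_i + h_i·m_(i+1) = 6(Δ_i − Δ_(i-1)) read
  1·m_0 + 4·m_1 + 1·m_2 = 6(Δ_1 - Δ_0) = -108
Natural end conditions: m_0 = m_2 = 0.
Solving the tridiagonal system: m_0 = 0, m_1 = -27, m_2 = 0.
On [1, 2], S(t) = 7 + 3·(t - 1) - 27/2·(t - 1)² + 9/2·(t - 1)³.
With (t - 1) = 2/3: S(5/3) = 13/3.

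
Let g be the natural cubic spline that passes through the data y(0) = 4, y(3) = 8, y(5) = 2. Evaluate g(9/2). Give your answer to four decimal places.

3.9063

Put M_i = g'' at the i-th knot. Here h = (3, 2) and Δ = (4/3, -3), so the interior equations h_(i-1)·M_(i-1) + 2(h_(i-1)+h_i)·M_i + h_i·M_(i+1) = 6(Δ_i − Δ_(i-1)) read
  3·M_0 + 10·M_1 + 2·M_2 = 6(Δ_1 - Δ_0) = -26
Natural end conditions: M_0 = M_2 = 0.
Solving: M_0 = 0, M_1 = -13/5, M_2 = 0.
On [3, 5], g(t) = 8 - 19/15·(t - 3) - 13/10·(t - 3)² + 13/60·(t - 3)³.
With (t - 3) = 3/2: g(9/2) = 125/32.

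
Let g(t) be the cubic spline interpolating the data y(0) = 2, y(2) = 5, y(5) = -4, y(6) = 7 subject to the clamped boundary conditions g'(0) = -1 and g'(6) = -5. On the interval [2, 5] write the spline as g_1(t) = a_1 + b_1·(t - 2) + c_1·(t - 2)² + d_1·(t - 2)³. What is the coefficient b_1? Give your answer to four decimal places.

Let M_i = g''(x_i). Step sizes h_i = 2, 3, 1; slopes of the chords Δ_i = (y_(i+1) - y_i)/h_i = 3/2, -3, 11.
  2·M_0 + 10·M_1 + 3·M_2 = 6(Δ_1 - Δ_0) = -27
  3·M_1 + 8·M_2 + 1·M_3 = 6(Δ_2 - Δ_1) = 84
Clamped end conditions give two more equations: 2h_0·M_0 + h_0·M_1 = 6(Δ_0 - g'(0)) = 15 and h_2·M_2 + 2h_2·M_3 = 6(g'(6) - Δ_2) = -96.
Hence M_0 = 243/26, M_1 = -291/26, M_2 = 287/13, M_3 = -1535/26.
On [2, 5], with g_1(t) = a_1 + b_1·(t - 2) + c_1·(t - 2)² + d_1·(t - 2)³: c_1 = M_1/2 = -291/52, d_1 = (M_2 - M_1)/(6h_1) = 865/468, b_1 = Δ_1 - h_1(2M_1 + M_2)/6 = -37/13.

-2.8462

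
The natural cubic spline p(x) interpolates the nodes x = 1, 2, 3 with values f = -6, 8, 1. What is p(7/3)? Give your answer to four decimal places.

7.6111

Put σ_i = p'' at the i-th knot. Here h = (1, 1) and Δ = (14, -7), so the interior equations h_(i-1)·σ_(i-1) + 2(h_(i-1)+h_i)·σ_i + h_i·σ_(i+1) = 6(Δ_i − Δ_(i-1)) read
  1·σ_0 + 4·σ_1 + 1·σ_2 = 6(Δ_1 - Δ_0) = -126
Natural end conditions: σ_0 = σ_2 = 0.
Hence σ_0 = 0, σ_1 = -63/2, σ_2 = 0.
On [2, 3], p(x) = 8 + 7/2·(x - 2) - 63/4·(x - 2)² + 21/4·(x - 2)³.
With (x - 2) = 1/3: p(7/3) = 137/18.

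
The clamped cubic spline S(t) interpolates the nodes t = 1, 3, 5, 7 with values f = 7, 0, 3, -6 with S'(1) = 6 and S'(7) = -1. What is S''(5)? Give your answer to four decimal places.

-9.8333

Put M_i = S'' at the i-th knot. Here h = (2, 2, 2) and Δ = (-7/2, 3/2, -9/2), so the interior equations h_(i-1)·M_(i-1) + 2(h_(i-1)+h_i)·M_i + h_i·M_(i+1) = 6(Δ_i − Δ_(i-1)) read
  2·M_0 + 8·M_1 + 2·M_2 = 6(Δ_1 - Δ_0) = 30
  2·M_1 + 8·M_2 + 2·M_3 = 6(Δ_2 - Δ_1) = -36
Clamped end conditions give two more equations: 2h_0·M_0 + h_0·M_1 = 6(Δ_0 - S'(1)) = -57 and h_2·M_2 + 2h_2·M_3 = 6(S'(7) - Δ_2) = 21.
Solving: M_0 = -119/6, M_1 = 67/6, M_2 = -59/6, M_3 = 61/6.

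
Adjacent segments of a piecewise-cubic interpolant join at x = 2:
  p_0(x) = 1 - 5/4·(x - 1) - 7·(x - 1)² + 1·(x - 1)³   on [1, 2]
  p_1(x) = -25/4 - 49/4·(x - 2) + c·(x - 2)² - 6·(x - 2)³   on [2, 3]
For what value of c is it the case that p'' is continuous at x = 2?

p_0''(x) = -14 + 6·(x - 1), so p_0''(2) = -8. On the right, p_1''(2) = 2c, so c = -4.

-4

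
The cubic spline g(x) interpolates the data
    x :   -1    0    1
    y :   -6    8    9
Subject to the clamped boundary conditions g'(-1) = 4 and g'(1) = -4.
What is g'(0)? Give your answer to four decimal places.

Put σ_i = g'' at the i-th knot. Here h = (1, 1) and Δ = (14, 1), so the interior equations h_(i-1)·σ_(i-1) + 2(h_(i-1)+h_i)·σ_i + h_i·σ_(i+1) = 6(Δ_i − Δ_(i-1)) read
  1·σ_0 + 4·σ_1 + 1·σ_2 = 6(Δ_1 - Δ_0) = -78
Clamped end conditions give two more equations: 2h_0·σ_0 + h_0·σ_1 = 6(Δ_0 - g'(-1)) = 60 and h_1·σ_1 + 2h_1·σ_2 = 6(g'(1) - Δ_1) = -30.
Hence σ_0 = 91/2, σ_1 = -31, σ_2 = 1/2.
On [0, 1], g'(x) = b_1 + 2c_1·x + 3d_1·x² with b_1 = Δ_1 - h_1(2σ_1 + σ_2)/6 = 45/4, c_1 = σ_1/2 = -31/2, d_1 = (σ_2 - σ_1)/(6h_1) = 21/4. So g'(0) = 45/4.

11.2500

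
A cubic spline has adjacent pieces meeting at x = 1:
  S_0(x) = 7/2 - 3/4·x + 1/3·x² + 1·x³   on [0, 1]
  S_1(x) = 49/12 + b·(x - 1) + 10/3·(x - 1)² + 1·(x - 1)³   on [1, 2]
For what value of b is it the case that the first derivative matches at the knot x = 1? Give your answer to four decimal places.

S_0'(x) = -3/4 + 2/3·x + 3·x², so S_0'(1) = 35/12. On the right, S_1'(1) = b, so b = 35/12.

2.9167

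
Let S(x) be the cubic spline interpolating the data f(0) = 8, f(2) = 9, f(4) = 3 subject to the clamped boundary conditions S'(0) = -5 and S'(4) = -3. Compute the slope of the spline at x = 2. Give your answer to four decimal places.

Put M_i = S'' at the i-th knot. Here h = (2, 2) and Δ = (1/2, -3), so the interior equations h_(i-1)·M_(i-1) + 2(h_(i-1)+h_i)·M_i + h_i·M_(i+1) = 6(Δ_i − Δ_(i-1)) read
  2·M_0 + 8·M_1 + 2·M_2 = 6(Δ_1 - Δ_0) = -21
Clamped end conditions give two more equations: 2h_0·M_0 + h_0·M_1 = 6(Δ_0 - S'(0)) = 33 and h_1·M_1 + 2h_1·M_2 = 6(S'(4) - Δ_1) = 0.
Forward elimination and back-substitution give M_0 = 91/8, M_1 = -25/4, M_2 = 25/8.
On [2, 4], S'(x) = b_1 + 2c_1·(x - 2) + 3d_1·(x - 2)² with b_1 = Δ_1 - h_1(2M_1 + M_2)/6 = 1/8, c_1 = M_1/2 = -25/8, d_1 = (M_2 - M_1)/(6h_1) = 25/32. So S'(2) = 1/8.

0.1250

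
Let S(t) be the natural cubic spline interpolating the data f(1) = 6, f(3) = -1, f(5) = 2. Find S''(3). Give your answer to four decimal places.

Put M_i = S'' at the i-th knot. Here h = (2, 2) and Δ = (-7/2, 3/2), so the interior equations h_(i-1)·M_(i-1) + 2(h_(i-1)+h_i)·M_i + h_i·M_(i+1) = 6(Δ_i − Δ_(i-1)) read
  2·M_0 + 8·M_1 + 2·M_2 = 6(Δ_1 - Δ_0) = 30
Natural end conditions: M_0 = M_2 = 0.
Forward elimination and back-substitution give M_0 = 0, M_1 = 15/4, M_2 = 0.

3.7500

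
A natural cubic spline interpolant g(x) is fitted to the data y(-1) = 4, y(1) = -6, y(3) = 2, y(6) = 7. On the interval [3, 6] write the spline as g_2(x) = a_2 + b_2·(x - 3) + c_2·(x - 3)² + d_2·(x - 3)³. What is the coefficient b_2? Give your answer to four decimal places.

With M_i denoting the second derivative at x_i, h_i = 2, 2, 3, and Δ_i = (y_(i+1) − y_i)/h_i = -5, 4, 5/3:
  2·M_0 + 8·M_1 + 2·M_2 = 6(Δ_1 - Δ_0) = 54
  2·M_1 + 10·M_2 + 3·M_3 = 6(Δ_2 - Δ_1) = -14
Natural end conditions: M_0 = M_3 = 0.
Forward elimination and back-substitution give M_0 = 0, M_1 = 142/19, M_2 = -55/19, M_3 = 0.
On [3, 6], with g_2(x) = a_2 + b_2·(x - 3) + c_2·(x - 3)² + d_2·(x - 3)³: c_2 = M_2/2 = -55/38, d_2 = (M_3 - M_2)/(6h_2) = 55/342, b_2 = Δ_2 - h_2(2M_2 + M_3)/6 = 260/57.

4.5614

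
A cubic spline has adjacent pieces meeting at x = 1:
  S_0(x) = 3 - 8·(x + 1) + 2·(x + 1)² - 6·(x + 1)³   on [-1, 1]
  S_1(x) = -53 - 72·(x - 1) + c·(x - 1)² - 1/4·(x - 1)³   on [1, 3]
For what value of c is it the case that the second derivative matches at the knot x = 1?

-34

S_0''(x) = 4 - 36·(x + 1), so S_0''(1) = -68. On the right, S_1''(1) = 2c, so c = -34.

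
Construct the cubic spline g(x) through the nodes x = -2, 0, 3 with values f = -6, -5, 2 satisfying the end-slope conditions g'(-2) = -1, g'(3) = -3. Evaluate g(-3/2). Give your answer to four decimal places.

-6.3828

Put m_i = g'' at the i-th knot. Here h = (2, 3) and Δ = (1/2, 7/3), so the interior equations h_(i-1)·m_(i-1) + 2(h_(i-1)+h_i)·m_i + h_i·m_(i+1) = 6(Δ_i − Δ_(i-1)) read
  2·m_0 + 10·m_1 + 3·m_2 = 6(Δ_1 - Δ_0) = 11
Clamped end conditions give two more equations: 2h_0·m_0 + h_0·m_1 = 6(Δ_0 - g'(-2)) = 9 and h_1·m_1 + 2h_1·m_2 = 6(g'(3) - Δ_1) = -32.
Forward elimination and back-substitution give m_0 = 3/4, m_1 = 3, m_2 = -41/6.
On [-2, 0], g(x) = -6 - 1·(x + 2) + 3/8·(x + 2)² + 3/16·(x + 2)³.
With (x + 2) = 1/2: g(-3/2) = -817/128.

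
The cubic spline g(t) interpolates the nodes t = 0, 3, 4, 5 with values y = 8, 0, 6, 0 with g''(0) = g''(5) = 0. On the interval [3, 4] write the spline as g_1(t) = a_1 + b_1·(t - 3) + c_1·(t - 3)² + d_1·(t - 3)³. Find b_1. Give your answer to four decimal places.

6.3656

Write σ_i for g''(x_i). With h_i = 3, 1, 1 and divided differences Δ_i = -8/3, 6, -6, the continuity of g' gives the tridiagonal system
  3·σ_0 + 8·σ_1 + 1·σ_2 = 6(Δ_1 - Δ_0) = 52
  1·σ_1 + 4·σ_2 + 1·σ_3 = 6(Δ_2 - Δ_1) = -72
Natural end conditions: σ_0 = σ_3 = 0.
Solving the tridiagonal system: σ_0 = 0, σ_1 = 280/31, σ_2 = -628/31, σ_3 = 0.
On [3, 4], with g_1(t) = a_1 + b_1·(t - 3) + c_1·(t - 3)² + d_1·(t - 3)³: c_1 = σ_1/2 = 140/31, d_1 = (σ_2 - σ_1)/(6h_1) = -454/93, b_1 = Δ_1 - h_1(2σ_1 + σ_2)/6 = 592/93.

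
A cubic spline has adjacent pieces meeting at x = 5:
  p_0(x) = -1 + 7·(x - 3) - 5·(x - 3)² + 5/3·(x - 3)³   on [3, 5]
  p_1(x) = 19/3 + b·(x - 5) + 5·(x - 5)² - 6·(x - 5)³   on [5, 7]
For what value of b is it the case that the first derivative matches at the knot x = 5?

p_0'(x) = 7 - 10·(x - 3) + 5·(x - 3)², so p_0'(5) = 7. On the right, p_1'(5) = b, so b = 7.

7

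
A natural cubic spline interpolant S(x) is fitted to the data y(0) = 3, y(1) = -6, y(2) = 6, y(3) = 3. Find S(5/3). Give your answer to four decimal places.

2.0444

Put σ_i = S'' at the i-th knot. Here h = (1, 1, 1) and Δ = (-9, 12, -3), so the interior equations h_(i-1)·σ_(i-1) + 2(h_(i-1)+h_i)·σ_i + h_i·σ_(i+1) = 6(Δ_i − Δ_(i-1)) read
  1·σ_0 + 4·σ_1 + 1·σ_2 = 6(Δ_1 - Δ_0) = 126
  1·σ_1 + 4·σ_2 + 1·σ_3 = 6(Δ_2 - Δ_1) = -90
Natural end conditions: σ_0 = σ_3 = 0.
Solving the tridiagonal system: σ_0 = 0, σ_1 = 198/5, σ_2 = -162/5, σ_3 = 0.
On [1, 2], S(x) = -6 + 21/5·(x - 1) + 99/5·(x - 1)² - 12·(x - 1)³.
With (x - 1) = 2/3: S(5/3) = 92/45.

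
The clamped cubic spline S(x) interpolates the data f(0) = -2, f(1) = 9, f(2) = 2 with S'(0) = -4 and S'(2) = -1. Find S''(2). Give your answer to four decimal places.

46.5000

Let M_i = S''(x_i). Step sizes h_i = 1, 1; slopes of the chords Δ_i = (y_(i+1) - y_i)/h_i = 11, -7.
  1·M_0 + 4·M_1 + 1·M_2 = 6(Δ_1 - Δ_0) = -108
Clamped end conditions give two more equations: 2h_0·M_0 + h_0·M_1 = 6(Δ_0 - S'(0)) = 90 and h_1·M_1 + 2h_1·M_2 = 6(S'(2) - Δ_1) = 36.
Solving: M_0 = 147/2, M_1 = -57, M_2 = 93/2.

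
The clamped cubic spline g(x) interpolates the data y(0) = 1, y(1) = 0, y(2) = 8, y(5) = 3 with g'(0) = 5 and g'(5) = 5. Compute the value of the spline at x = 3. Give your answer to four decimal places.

Write M_i for g''(x_i). With h_i = 1, 1, 3 and divided differences Δ_i = -1, 8, -5/3, the continuity of g' gives the tridiagonal system
  1·M_0 + 4·M_1 + 1·M_2 = 6(Δ_1 - Δ_0) = 54
  1·M_1 + 8·M_2 + 3·M_3 = 6(Δ_2 - Δ_1) = -58
Clamped end conditions give two more equations: 2h_0·M_0 + h_0·M_1 = 6(Δ_0 - g'(0)) = -36 and h_2·M_2 + 2h_2·M_3 = 6(g'(5) - Δ_2) = 40.
Solving the tridiagonal system: M_0 = -886/29, M_1 = 728/29, M_2 = -460/29, M_3 = 1270/87.
On [2, 5], g(x) = 8 + 200/29·(x - 2) - 230/29·(x - 2)² + 1325/783·(x - 2)³.
With (x - 2) = 1: g(3) = 6779/783.

8.6577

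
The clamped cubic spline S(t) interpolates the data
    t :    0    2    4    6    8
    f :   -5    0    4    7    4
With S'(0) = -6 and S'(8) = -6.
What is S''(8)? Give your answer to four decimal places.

Write M_i for S''(x_i). With h_i = 2, 2, 2, 2 and divided differences Δ_i = 5/2, 2, 3/2, -3/2, the continuity of S' gives the tridiagonal system
  2·M_0 + 8·M_1 + 2·M_2 = 6(Δ_1 - Δ_0) = -3
  2·M_1 + 8·M_2 + 2·M_3 = 6(Δ_2 - Δ_1) = -3
  2·M_2 + 8·M_3 + 2·M_4 = 6(Δ_3 - Δ_2) = -18
Clamped end conditions give two more equations: 2h_0·M_0 + h_0·M_1 = 6(Δ_0 - S'(0)) = 51 and h_3·M_3 + 2h_3·M_4 = 6(S'(8) - Δ_3) = -27.
Solving the tridiagonal system: M_0 = 1671/112, M_1 = -243/56, M_2 = 15/16, M_3 = -51/56, M_4 = -705/112.

-6.2946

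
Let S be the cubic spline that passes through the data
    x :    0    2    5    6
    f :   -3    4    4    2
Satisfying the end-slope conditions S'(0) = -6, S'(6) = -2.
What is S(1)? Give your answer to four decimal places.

With M_i denoting the second derivative at x_i, h_i = 2, 3, 1, and Δ_i = (y_(i+1) − y_i)/h_i = 7/2, 0, -2:
  2·M_0 + 10·M_1 + 3·M_2 = 6(Δ_1 - Δ_0) = -21
  3·M_1 + 8·M_2 + 1·M_3 = 6(Δ_2 - Δ_1) = -12
Clamped end conditions give two more equations: 2h_0·M_0 + h_0·M_1 = 6(Δ_0 - S'(0)) = 57 and h_2·M_2 + 2h_2·M_3 = 6(S'(6) - Δ_2) = 0.
Hence M_0 = 445/26, M_1 = -149/26, M_2 = 9/13, M_3 = -9/26.
On [0, 2], S(x) = -3 - 6·x + 445/52·x² - 99/52·x³.
With x = 1: S(1) = -61/26.

-2.3462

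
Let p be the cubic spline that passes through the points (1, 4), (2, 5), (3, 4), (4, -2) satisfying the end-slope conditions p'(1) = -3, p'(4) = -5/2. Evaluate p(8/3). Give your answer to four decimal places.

With σ_i denoting the second derivative at x_i, h_i = 1, 1, 1, and Δ_i = (y_(i+1) − y_i)/h_i = 1, -1, -6:
  1·σ_0 + 4·σ_1 + 1·σ_2 = 6(Δ_1 - Δ_0) = -12
  1·σ_1 + 4·σ_2 + 1·σ_3 = 6(Δ_2 - Δ_1) = -30
Clamped end conditions give two more equations: 2h_0·σ_0 + h_0·σ_1 = 6(Δ_0 - p'(1)) = 24 and h_2·σ_2 + 2h_2·σ_3 = 6(p'(4) - Δ_2) = 21.
Forward elimination and back-substitution give σ_0 = 209/15, σ_1 = -58/15, σ_2 = -157/15, σ_3 = 236/15.
On [2, 3], p(x) = 5 + 61/30·(x - 2) - 29/15·(x - 2)² - 11/10·(x - 2)³.
With (x - 2) = 2/3: p(8/3) = 698/135.

5.1704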